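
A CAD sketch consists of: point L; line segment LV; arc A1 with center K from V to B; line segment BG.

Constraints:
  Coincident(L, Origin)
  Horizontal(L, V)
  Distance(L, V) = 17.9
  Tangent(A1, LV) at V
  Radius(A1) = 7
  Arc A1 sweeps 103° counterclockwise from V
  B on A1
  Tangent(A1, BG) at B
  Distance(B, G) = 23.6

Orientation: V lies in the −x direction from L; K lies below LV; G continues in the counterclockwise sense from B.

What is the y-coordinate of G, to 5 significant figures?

-31.570

On A1, V sits at bearing 90° from K; a 103° counterclockwise sweep puts B at bearing 193°, so B = K + 7.0·(cos 193°, sin 193°) = (-24.721, -8.5747). Tangency of A1 to BG means the radius KB is perpendicular to BG, so BG runs along (−sin 193°, cos 193°); with |BG| = 23.6, G = (-19.412, -31.570). So G.y = -31.570.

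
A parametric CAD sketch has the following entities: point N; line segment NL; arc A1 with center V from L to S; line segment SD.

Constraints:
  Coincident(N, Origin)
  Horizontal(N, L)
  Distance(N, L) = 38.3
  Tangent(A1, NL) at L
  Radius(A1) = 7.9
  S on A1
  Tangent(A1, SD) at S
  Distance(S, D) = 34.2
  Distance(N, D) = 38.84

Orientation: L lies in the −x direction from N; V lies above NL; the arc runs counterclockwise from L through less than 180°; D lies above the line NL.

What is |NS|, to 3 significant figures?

31.5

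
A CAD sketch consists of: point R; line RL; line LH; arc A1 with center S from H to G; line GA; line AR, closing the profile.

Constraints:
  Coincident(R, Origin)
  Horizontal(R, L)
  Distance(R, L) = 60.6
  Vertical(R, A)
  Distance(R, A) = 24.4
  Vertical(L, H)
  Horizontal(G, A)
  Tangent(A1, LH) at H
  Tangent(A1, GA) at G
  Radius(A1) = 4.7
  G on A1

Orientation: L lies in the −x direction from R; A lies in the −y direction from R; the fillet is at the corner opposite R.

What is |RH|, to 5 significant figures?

63.722

The virtual corner opposite R is at (-60.600, -24.400). Tangency of A1 to LH means the radius SH is perpendicular to LH and tangency of A1 to GA means the radius SG is perpendicular to GA, with radius 4.7, so the center S sits 4.7 in from both sides at S = (-55.900, -19.700). That places the tangent points at H = (-60.600, -19.700) on LH and G = (-55.900, -24.400) on GA. Then |RH| = |H − R| = 63.722.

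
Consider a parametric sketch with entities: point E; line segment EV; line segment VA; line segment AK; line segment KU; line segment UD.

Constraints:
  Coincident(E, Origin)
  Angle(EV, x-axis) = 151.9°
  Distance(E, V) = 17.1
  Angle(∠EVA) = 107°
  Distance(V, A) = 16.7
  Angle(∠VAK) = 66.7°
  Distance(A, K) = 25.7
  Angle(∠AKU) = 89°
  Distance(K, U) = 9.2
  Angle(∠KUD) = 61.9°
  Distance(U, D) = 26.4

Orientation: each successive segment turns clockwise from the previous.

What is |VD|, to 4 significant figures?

19.42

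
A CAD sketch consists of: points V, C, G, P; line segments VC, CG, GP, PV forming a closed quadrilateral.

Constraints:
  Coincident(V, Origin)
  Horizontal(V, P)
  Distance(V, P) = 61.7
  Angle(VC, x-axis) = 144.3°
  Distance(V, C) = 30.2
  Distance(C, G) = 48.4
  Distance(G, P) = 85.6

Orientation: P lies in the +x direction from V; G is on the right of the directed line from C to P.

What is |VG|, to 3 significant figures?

35.5

V is at the origin; VP is horizontal with |VP| = 61.7 and P in +x, so P = (61.7, 0). VC runs at 144.3° with |VC| = 30.2, so C = (-24.5, 17.6). G is determined by |CG| = 48.4 and |GP| = 85.6 together: it lies at the intersection of circle(C, 48.4) and circle(P, 85.6). With |CP| = 88.0, the foot of the radical line on CP is 15.7 from C and the perpendicular offset is √(48.4² − 15.7²) = 45.8. Taking the right-of-CP solution: G = (-18.3, -30.4).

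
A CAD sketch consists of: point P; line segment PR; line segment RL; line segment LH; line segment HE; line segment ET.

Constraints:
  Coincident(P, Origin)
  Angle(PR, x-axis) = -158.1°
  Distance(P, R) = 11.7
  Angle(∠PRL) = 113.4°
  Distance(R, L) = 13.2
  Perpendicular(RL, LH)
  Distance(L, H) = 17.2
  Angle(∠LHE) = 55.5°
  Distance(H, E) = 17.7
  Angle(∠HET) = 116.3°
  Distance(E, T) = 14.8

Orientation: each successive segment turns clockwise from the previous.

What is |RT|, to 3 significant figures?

7.51

∠LHE = 55.5° gives HE at -79.2° from the x-axis; with |HE| = 17.7, E = (-4.82, -0.240). ∠HET = 116.3° gives ET at -143° from the x-axis; with |ET| = 14.8, T = (-16.6, -9.17). Then |RT| = |T − R| = 7.51.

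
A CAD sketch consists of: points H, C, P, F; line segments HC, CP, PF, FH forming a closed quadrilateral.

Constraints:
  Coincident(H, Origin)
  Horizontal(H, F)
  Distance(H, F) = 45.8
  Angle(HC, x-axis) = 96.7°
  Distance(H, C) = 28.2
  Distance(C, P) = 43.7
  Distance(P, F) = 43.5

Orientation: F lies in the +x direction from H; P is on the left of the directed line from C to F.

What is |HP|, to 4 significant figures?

57.10

Checks: |CP| = 43.70 ✓; |PF| = 43.50 ✓.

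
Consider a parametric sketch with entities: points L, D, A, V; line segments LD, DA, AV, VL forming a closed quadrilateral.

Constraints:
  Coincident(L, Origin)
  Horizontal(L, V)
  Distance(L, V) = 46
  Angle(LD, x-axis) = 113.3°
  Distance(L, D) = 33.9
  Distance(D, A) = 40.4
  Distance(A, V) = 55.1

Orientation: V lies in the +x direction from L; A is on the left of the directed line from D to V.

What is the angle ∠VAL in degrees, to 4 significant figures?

49.57°

Checks: LD at 113.3° ✓; |DA| = 40.40 ✓; |AV| = 55.10 ✓.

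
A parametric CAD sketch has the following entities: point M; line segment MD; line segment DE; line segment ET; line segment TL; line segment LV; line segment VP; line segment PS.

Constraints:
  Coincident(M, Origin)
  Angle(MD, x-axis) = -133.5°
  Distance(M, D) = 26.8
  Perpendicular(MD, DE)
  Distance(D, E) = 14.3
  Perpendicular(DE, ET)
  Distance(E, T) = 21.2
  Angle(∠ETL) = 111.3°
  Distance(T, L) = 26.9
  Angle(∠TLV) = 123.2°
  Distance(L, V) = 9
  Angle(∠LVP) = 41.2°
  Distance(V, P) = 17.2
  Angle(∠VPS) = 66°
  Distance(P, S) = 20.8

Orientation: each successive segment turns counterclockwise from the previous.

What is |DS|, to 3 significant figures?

44.4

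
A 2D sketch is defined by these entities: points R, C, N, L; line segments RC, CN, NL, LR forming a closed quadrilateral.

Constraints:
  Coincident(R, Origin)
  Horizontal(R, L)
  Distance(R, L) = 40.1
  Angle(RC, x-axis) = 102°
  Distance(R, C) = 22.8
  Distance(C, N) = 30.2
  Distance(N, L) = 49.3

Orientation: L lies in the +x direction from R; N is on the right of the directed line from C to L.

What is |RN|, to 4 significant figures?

11.51

R is at the origin; R and L share the same y with |RL| = 40.1 and L in +x, so L = (40.1, 0). RC runs at 102.0° with |RC| = 22.8, so C = (-4.740, 22.30). N is determined by |CN| = 30.2 and |NL| = 49.3 together: it lies at the intersection of circle(C, 30.2) and circle(L, 49.3). With |CL| = 50.08, the foot of the radical line on CL is 9.880 from C and the perpendicular offset is √(30.2² − 9.880²) = 28.54. Taking the right-of-CL solution: N = (-8.603, -7.650).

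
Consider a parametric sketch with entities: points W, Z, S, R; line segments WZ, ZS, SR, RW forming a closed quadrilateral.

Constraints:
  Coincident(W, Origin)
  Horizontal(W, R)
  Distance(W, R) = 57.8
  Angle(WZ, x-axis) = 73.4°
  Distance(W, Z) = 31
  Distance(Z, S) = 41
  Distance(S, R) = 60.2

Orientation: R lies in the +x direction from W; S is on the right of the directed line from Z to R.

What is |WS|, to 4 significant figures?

10.07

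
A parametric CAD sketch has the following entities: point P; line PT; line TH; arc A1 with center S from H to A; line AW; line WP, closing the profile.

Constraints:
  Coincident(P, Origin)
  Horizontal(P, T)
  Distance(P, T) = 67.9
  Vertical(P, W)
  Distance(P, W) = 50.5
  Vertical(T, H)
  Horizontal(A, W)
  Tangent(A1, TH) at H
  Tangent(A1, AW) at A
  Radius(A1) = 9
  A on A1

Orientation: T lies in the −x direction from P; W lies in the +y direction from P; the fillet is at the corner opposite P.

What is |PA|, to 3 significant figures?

77.6

The virtual corner opposite P is at (-67.9, 50.5). The tangent condition forces SH to be normal to TH and A1 meets AW tangentially, so SA is at right angles to AW, with radius 9.0, so the center S sits 9.0 in from both sides at S = (-58.9, 41.5). That places the tangent points at H = (-67.9, 41.5) on TH and A = (-58.9, 50.5) on AW. Then |PA| = |A − P| = 77.6.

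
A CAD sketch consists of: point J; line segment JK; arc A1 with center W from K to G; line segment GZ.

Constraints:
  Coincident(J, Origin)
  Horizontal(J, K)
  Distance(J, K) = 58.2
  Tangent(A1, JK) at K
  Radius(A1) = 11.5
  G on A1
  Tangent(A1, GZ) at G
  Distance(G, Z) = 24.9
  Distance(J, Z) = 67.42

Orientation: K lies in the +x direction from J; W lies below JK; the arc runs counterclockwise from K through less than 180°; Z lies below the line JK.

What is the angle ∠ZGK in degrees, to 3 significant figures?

126°

Checks: |WG| = 11.50 ✓; ∠(WG, GZ) = 90.00° ✓; |GZ| = 24.90 ✓; |JZ| = 67.42 ✓.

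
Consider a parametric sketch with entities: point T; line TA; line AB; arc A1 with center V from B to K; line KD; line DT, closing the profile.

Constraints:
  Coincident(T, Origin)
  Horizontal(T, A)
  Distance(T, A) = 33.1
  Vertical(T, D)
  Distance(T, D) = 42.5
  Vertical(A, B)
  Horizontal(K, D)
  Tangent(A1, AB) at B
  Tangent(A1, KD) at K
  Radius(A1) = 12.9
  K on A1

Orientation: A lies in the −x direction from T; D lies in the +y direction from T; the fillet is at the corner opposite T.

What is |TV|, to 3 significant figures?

35.8

T is at the origin; T and A share the same y with |TA| = 33.1 and A on the −x side, so A = (-33.1, 0.00). T and D share the same x with |TD| = 42.5 and D on the +y side, so D = (0.00, 42.5). The virtual corner opposite T is at (-33.1, 42.5). Tangency of A1 to AB means the radius VB is perpendicular to AB and A1 meets KD tangentially, so VK is at right angles to KD, with radius 12.9, so the center V sits 12.9 in from both sides at V = (-20.2, 29.6). Then |TV| = |V − T| = 35.8.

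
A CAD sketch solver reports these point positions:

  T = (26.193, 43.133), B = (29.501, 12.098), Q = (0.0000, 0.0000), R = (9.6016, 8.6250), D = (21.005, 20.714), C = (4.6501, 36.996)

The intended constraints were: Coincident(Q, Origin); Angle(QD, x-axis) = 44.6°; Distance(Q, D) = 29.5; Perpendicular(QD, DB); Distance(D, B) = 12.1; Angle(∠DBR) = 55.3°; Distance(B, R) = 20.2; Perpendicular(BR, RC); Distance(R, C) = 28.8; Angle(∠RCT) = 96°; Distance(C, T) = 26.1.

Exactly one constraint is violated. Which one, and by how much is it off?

Distance(C, T) = 26.1 — off by 3.70.

Q = (0.00, 0.00) ✓; QD at 44.60° ✓; |QD| = 29.50 ✓; ∠(QD, DB) = 90.00° ✓; |DB| = 12.10 ✓; ∠DBR = 55.30° ✓; |BR| = 20.20 ✓; ∠(BR, RC) = 90.00° ✓; |RC| = 28.80 ✓; ∠RCT = 96.00° ✓; |CT| = 22.40 ✗.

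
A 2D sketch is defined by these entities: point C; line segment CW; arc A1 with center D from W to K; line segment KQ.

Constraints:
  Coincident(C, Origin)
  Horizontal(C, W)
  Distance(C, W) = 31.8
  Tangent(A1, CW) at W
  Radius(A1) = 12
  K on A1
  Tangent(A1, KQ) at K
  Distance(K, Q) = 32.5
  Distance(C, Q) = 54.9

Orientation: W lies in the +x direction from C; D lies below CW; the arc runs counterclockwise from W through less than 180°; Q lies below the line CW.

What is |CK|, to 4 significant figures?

25.37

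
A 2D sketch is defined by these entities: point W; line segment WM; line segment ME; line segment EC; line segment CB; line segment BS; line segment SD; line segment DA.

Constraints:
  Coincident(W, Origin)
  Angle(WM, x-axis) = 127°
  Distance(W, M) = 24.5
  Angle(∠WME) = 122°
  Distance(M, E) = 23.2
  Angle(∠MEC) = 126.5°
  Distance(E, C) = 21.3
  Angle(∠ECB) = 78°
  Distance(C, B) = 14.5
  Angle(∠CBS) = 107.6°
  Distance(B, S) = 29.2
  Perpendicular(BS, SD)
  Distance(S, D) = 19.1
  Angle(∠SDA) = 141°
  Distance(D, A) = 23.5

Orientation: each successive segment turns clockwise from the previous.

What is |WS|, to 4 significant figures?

25.13

W is at the origin; WM runs at 127.0° with length 24.5, so M = (-14.74, 19.57). ∠WME = 122.0° gives ME at 69.00° from the x-axis; with |ME| = 23.2, E = (-6.430, 41.23). ∠MEC = 126.5° gives EC at 15.50° from the x-axis; with |EC| = 21.3, C = (14.09, 46.92). ∠ECB = 78.0° gives CB at -86.50° from the x-axis; with |CB| = 14.5, B = (14.98, 32.44). ∠CBS = 107.6° gives BS at -158.9° from the x-axis; with |BS| = 29.2, S = (-12.26, 21.93). Then |WS| = |S − W| = 25.13.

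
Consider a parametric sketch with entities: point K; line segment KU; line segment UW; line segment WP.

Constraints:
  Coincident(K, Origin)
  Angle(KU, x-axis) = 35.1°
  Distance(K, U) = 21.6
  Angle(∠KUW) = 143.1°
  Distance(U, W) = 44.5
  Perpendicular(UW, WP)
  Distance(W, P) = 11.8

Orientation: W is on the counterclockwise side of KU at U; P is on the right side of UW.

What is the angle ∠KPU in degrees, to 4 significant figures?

6.998°

K is at the origin; KU runs at 35.1° with length 21.6, so U = 21.6·(cos 35.1°, sin 35.1°) = (17.67, 12.42). ∠KUW = 143.1°, so UW runs at 35.1° + (180° − 143.1°) = 72.00° from the x-axis; with |UW| = 44.5, W = U + 44.5·(cos 72.00°, sin 72.00°) = (31.42, 54.74). The perpendicularity gives WP at right angles to UW; with |WP| = 11.8 on the right of UW, P = W + 11.8·(0.9511, -0.3090) = (42.65, 51.10). Then cos ∠KPU = PK·PU / (|PK||PU|), giving 6.998°.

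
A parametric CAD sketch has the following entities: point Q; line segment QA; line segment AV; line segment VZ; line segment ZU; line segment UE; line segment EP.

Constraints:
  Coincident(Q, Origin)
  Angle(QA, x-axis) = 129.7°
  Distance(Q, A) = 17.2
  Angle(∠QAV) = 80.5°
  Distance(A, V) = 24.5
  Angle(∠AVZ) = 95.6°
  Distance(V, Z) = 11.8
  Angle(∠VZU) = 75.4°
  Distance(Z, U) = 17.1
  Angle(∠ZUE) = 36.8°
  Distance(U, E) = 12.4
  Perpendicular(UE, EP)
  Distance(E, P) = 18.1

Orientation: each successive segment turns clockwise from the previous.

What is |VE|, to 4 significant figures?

5.791

∠VZU = 75.4° gives ZU at -158.8° from the x-axis; with |ZU| = 17.1, U = (1.148, 9.803). ∠ZUE = 36.8° gives UE at 58.00° from the x-axis; with |UE| = 12.4, E = (7.719, 20.32). Then |VE| = |E − V| = 5.791.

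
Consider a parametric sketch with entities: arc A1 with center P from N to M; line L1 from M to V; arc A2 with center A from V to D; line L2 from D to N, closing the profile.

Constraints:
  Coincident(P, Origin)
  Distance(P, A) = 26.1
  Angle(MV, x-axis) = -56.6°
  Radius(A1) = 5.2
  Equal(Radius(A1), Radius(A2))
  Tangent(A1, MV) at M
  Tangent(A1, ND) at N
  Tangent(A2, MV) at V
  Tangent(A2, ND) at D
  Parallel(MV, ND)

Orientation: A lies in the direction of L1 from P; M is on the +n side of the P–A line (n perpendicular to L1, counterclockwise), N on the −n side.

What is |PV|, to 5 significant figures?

26.613

The slot axis is L1's direction at -56.6°, so u = (cos -56.6°, sin -56.6°) = (0.55048, -0.83485) and n = (−sin -56.6°, cos -56.6°) = (0.83485, 0.55048). P is at the origin and A lies 26.1 along u from P, so A = 26.1·u = (14.368, -21.790). Tangency of A1 to both parallel lines with radius 5.2 puts M and N at P ± 5.2·n: M = (4.3412, 2.8625), N = (-4.3412, -2.8625). Equal radii place V and D the same way about A: V = A + 5.2·n = (18.709, -18.927), D = A − 5.2·n = (10.026, -24.652). Then |PV| = |V − P| = 26.613.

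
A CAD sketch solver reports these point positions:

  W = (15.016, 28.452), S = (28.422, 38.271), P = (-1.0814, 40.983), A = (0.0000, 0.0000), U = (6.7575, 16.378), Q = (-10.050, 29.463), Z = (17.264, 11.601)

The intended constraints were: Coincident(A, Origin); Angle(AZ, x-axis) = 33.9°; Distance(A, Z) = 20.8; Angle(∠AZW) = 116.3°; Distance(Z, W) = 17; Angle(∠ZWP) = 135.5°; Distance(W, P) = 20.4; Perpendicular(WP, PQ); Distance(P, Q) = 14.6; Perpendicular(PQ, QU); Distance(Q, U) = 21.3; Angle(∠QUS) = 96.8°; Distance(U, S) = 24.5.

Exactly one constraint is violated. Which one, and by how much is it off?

Distance(U, S) = 24.5 — off by 6.30.

A = (0.00, 0.00) ✓; AZ at 33.90° ✓; |AZ| = 20.80 ✓; ∠AZW = 116.3° ✓; |ZW| = 17.00 ✓; ∠ZWP = 135.5° ✓; |WP| = 20.40 ✓; ∠(WP, PQ) = 90.00° ✓; |PQ| = 14.60 ✓; ∠(PQ, QU) = 90.00° ✓; |QU| = 21.30 ✓; ∠QUS = 96.80° ✓; |US| = 30.80 ✗.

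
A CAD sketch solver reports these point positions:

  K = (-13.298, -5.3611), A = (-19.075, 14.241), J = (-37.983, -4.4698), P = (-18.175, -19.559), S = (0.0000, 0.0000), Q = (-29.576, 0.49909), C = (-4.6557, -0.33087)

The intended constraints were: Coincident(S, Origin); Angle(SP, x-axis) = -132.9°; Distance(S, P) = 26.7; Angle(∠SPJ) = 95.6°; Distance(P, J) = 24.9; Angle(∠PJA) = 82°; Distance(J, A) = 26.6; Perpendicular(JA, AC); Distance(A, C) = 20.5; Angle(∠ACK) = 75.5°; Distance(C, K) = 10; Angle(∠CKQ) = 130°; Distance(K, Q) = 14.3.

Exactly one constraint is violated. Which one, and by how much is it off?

Distance(K, Q) = 14.3 — off by 3.00.

S = (0.00, 0.00) ✓; SP at -132.9° ✓; |SP| = 26.70 ✓; ∠SPJ = 95.60° ✓; |PJ| = 24.90 ✓; ∠PJA = 82.00° ✓; |JA| = 26.60 ✓; ∠(JA, AC) = 90.00° ✓; |AC| = 20.50 ✓; ∠ACK = 75.50° ✓; |CK| = 10.00 ✓; ∠CKQ = 130.0° ✓; |KQ| = 17.30 ✗.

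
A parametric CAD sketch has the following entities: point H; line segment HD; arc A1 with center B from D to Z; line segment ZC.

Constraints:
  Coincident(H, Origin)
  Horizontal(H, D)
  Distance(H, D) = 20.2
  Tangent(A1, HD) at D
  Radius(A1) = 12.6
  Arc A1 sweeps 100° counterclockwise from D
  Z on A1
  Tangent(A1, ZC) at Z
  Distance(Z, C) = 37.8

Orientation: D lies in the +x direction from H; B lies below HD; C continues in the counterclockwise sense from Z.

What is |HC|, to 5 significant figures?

53.958

H is at the origin; H and D share the same y with |HD| = 20.2 and D on the +x side, so D = (20.200, 0.0000). The tangent condition forces BD to be normal to HD, so B = D + (0, -12.6) = (20.200, -12.600). On A1, D sits at bearing 90° from B; a 100° counterclockwise sweep puts Z at bearing 190°, so Z = B + 12.6·(cos 190°, sin 190°) = (7.7914, -14.788). Tangency of A1 to ZC means the radius BZ is perpendicular to ZC, so ZC runs along (−sin 190°, cos 190°); with |ZC| = 37.8, C = (14.355, -52.014). Then |HC| = |C − H| = 53.958.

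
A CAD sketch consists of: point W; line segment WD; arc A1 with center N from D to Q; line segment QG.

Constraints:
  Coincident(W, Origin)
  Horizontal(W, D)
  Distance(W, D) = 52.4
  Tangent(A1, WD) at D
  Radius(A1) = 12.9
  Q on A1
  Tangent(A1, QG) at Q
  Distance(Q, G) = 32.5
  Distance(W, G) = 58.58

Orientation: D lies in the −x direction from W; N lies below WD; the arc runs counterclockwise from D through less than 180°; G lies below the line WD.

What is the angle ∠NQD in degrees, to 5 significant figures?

21.891°

Checks: |NQ| = 12.90 ✓; ∠(NQ, QG) = 90.00° ✓; |QG| = 32.50 ✓; |WG| = 58.58 ✓.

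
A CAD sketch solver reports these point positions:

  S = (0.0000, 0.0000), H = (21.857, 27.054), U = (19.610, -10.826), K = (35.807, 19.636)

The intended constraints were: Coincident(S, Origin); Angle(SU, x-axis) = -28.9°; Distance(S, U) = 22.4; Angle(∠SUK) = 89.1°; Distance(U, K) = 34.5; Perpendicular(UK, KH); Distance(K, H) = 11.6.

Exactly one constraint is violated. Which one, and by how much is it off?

Distance(K, H) = 11.6 — off by 4.20.

S = (0.00, 0.00) ✓; SU at -28.90° ✓; |SU| = 22.40 ✓; ∠SUK = 89.10° ✓; |UK| = 34.50 ✓; ∠(UK, KH) = 90.00° ✓; |KH| = 15.80 ✗.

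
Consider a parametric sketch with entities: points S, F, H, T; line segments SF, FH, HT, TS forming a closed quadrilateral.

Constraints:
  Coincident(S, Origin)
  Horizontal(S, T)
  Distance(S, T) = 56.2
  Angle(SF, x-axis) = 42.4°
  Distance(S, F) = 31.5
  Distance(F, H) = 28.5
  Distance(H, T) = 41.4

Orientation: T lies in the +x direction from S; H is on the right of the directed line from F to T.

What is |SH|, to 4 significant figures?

16.43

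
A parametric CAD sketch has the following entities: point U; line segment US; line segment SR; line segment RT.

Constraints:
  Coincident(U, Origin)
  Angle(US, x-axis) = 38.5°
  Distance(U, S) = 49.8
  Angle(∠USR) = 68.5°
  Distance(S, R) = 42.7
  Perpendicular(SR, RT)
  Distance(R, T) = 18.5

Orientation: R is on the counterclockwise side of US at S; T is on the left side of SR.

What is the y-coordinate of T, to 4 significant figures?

36.33

U is at the origin; US runs at 38.5° with length 49.8, so S = 49.8·(cos 38.5°, sin 38.5°) = (38.97, 31.00). ∠USR = 68.5°, so SR runs at 38.5° + (180° − 68.5°) = 150.0° from the x-axis; with |SR| = 42.7, R = S + 42.7·(cos 150.0°, sin 150.0°) = (1.995, 52.35). The perpendicularity gives RT at right angles to SR; with |RT| = 18.5 on the left of SR, T = R + 18.5·(-0.5000, -0.8660) = (-7.255, 36.33). So T.y = 36.33.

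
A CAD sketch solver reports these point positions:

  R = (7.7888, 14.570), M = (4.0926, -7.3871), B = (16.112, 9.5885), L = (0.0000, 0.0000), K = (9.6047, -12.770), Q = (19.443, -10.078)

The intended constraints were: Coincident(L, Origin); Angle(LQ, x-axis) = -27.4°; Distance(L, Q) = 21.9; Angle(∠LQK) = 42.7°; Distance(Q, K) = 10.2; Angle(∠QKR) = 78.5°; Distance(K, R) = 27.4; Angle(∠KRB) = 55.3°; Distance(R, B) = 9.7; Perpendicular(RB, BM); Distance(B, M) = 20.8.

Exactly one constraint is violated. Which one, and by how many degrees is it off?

Perpendicular(RB, BM) — off by 4.40°.

L = (0.00, 0.00) ✓; LQ at -27.40° ✓; |LQ| = 21.90 ✓; ∠LQK = 42.70° ✓; |QK| = 10.20 ✓; ∠QKR = 78.50° ✓; |KR| = 27.40 ✓; ∠KRB = 55.30° ✓; |RB| = 9.700 ✓; ∠(RB, BM) = 94.40° ✗; |BM| = 20.80 ✓.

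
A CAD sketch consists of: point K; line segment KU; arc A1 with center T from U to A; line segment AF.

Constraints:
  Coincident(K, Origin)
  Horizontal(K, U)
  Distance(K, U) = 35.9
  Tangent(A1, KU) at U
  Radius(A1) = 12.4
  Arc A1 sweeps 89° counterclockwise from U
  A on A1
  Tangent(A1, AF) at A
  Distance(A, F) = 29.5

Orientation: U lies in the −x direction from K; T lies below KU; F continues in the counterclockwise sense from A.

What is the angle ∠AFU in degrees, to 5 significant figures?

16.214°

On A1, U sits at bearing 90° from T; an 89° counterclockwise sweep puts A at bearing 179°, so A = T + 12.4·(cos 179°, sin 179°) = (-48.298, -12.184). The tangent condition forces TA to be normal to AF, so AF runs along (−sin 179°, cos 179°); with |AF| = 29.5, F = (-48.813, -41.679). Then cos ∠AFU = FA·FU / (|FA||FU|), giving 16.214°.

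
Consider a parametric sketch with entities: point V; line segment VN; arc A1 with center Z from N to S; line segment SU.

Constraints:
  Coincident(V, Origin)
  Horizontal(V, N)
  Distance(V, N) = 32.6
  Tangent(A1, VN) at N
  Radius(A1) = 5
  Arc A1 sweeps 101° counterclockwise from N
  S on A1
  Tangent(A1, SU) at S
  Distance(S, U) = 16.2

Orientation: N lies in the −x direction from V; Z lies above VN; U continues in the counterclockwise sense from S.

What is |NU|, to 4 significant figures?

21.93

V is at the origin; V and N share the same y with |VN| = 32.6 and N on the −x side, so N = (-32.60, 0.000). The tangent condition forces ZN to be normal to VN, so Z = N + (0, 5) = (-32.60, 5.000). On A1, N sits at bearing -90° from Z; a 101° counterclockwise sweep puts S at bearing 11°, so S = Z + 5.0·(cos 11°, sin 11°) = (-27.69, 5.954). A1 meets SU tangentially, so ZS is at right angles to SU, so SU runs along (−sin 11°, cos 11°); with |SU| = 16.2, U = (-30.78, 21.86). Then |NU| = |U − N| = 21.93.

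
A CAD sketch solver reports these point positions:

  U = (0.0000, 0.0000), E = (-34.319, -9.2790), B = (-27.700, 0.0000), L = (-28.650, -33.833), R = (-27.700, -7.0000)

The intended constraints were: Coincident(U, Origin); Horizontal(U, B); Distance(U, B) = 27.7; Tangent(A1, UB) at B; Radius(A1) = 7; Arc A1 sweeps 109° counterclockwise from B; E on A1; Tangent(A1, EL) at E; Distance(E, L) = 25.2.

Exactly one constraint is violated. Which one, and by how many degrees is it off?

Tangent(A1, EL) at E — off by 6.00°.

U = (0.00, 0.00) ✓; U.y = 0.00, B.y = 0.00 ✓; |UB| = 27.70 ✓; ∠(RB, BU) = 90.00° ✓; |RB| = 7.000 ✓; bearing(R→E) − bearing(R→B) = 109.0° ✓; |RE| = 7.000 ✓; ∠(RE, EL) = 96.00° ✗; |EL| = 25.20 ✓.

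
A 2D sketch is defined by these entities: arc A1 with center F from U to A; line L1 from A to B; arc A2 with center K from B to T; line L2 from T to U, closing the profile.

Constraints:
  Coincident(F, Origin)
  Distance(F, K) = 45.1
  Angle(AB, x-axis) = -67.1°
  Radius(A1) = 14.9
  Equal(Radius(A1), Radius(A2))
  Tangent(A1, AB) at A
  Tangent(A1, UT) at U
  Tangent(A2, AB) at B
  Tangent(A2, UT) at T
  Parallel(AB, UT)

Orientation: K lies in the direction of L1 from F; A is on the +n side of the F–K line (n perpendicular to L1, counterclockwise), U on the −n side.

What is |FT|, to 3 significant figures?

47.5

The slot axis is L1's direction at -67.1°, so u = (cos -67.1°, sin -67.1°) = (0.389, -0.921) and n = (−sin -67.1°, cos -67.1°) = (0.921, 0.389). F is at the origin and K lies 45.1 along u from F, so K = 45.1·u = (17.5, -41.5). Tangency of A1 to both parallel lines with radius 14.9 puts A and U at F ± 14.9·n: A = (13.7, 5.80), U = (-13.7, -5.80). Equal radii place B and T the same way about K: B = K + 14.9·n = (31.3, -35.7), T = K − 14.9·n = (3.82, -47.3). Then |FT| = |T − F| = 47.5.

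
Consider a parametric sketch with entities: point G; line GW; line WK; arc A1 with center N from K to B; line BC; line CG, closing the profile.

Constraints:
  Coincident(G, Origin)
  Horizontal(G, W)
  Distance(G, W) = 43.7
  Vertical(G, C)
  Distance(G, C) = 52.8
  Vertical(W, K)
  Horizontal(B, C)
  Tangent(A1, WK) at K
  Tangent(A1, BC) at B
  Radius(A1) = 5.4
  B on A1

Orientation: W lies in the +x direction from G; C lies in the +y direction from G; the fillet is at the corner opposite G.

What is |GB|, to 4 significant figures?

65.23

G is at the origin; G and W share the same y with |GW| = 43.7 and W on the +x side, so W = (43.70, 0.000). G and C share the same x with |GC| = 52.8 and C on the +y side, so C = (0.000, 52.80). The virtual corner opposite G is at (43.70, 52.80). Since A1 is tangent to WK there, NK ⟂ WK and tangency of A1 to BC means the radius NB is perpendicular to BC, with radius 5.4, so the center N sits 5.4 in from both sides at N = (38.30, 47.40). That places the tangent points at K = (43.70, 47.40) on WK and B = (38.30, 52.80) on BC. Then |GB| = |B − G| = 65.23.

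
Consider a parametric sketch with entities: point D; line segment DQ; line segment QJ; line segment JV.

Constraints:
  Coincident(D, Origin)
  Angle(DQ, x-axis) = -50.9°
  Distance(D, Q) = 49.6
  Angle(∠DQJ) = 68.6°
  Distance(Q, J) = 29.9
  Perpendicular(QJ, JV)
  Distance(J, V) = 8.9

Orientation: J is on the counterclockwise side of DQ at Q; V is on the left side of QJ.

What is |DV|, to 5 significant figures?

39.104

∠DQJ = 68.6°, so QJ runs at -50.9° + (180° − 68.6°) = 60.500° from the x-axis; with |QJ| = 29.9, J = Q + 29.9·(cos 60.500°, sin 60.500°) = (46.005, -12.468). QJ ⟂ JV; with |JV| = 8.9 on the left of QJ, V = J + 8.9·(-0.87036, 0.49242) = (38.259, -8.0857). Then |DV| = |V − D| = 39.104.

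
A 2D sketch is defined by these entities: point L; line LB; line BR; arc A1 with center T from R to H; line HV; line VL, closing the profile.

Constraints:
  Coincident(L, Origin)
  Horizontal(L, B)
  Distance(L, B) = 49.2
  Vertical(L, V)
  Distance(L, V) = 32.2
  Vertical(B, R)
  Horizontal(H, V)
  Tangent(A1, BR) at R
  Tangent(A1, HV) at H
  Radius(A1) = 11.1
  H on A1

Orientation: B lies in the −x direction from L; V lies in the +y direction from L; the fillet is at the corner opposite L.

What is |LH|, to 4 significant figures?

49.88

L is at the origin; LB is horizontal with |LB| = 49.2 and B on the −x side, so B = (-49.20, 0.000). LV is vertical with |LV| = 32.2 and V on the +y side, so V = (0.000, 32.20). The virtual corner opposite L is at (-49.20, 32.20). The tangent condition forces TR to be normal to BR and since A1 is tangent to HV there, TH ⟂ HV, with radius 11.1, so the center T sits 11.1 in from both sides at T = (-38.10, 21.10). That places the tangent points at R = (-49.20, 21.10) on BR and H = (-38.10, 32.20) on HV. Then |LH| = |H − L| = 49.88.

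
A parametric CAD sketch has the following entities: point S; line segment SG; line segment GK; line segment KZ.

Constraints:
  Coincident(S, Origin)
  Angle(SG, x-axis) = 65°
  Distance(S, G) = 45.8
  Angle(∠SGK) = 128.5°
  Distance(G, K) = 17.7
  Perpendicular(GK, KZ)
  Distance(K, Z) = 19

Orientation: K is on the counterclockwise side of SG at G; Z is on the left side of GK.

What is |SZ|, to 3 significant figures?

49.2

S is at the origin; SG runs at 65.0° with length 45.8, so G = 45.8·(cos 65.0°, sin 65.0°) = (19.4, 41.5). ∠SGK = 128.5°, so GK runs at 65.0° + (180° − 128.5°) = 116° from the x-axis; with |GK| = 17.7, K = G + 17.7·(cos 116°, sin 116°) = (11.5, 57.3). The perpendicularity gives KZ at right angles to GK; with |KZ| = 19.0 on the left of GK, Z = K + 19.0·(-0.895, -0.446) = (-5.55, 48.9). Then |SZ| = |Z − S| = 49.2.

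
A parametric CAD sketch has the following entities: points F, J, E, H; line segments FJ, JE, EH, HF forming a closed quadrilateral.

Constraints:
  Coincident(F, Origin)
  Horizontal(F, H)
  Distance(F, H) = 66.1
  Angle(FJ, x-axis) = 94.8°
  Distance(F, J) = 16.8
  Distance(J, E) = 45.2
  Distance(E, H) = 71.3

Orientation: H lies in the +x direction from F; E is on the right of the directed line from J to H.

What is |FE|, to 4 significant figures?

28.42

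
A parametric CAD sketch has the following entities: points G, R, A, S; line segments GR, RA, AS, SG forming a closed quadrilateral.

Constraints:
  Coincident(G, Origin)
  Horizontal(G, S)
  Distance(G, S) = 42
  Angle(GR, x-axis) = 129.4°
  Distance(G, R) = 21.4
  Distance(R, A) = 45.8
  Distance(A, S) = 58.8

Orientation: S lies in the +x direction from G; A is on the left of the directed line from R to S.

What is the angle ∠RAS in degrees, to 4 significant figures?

65.98°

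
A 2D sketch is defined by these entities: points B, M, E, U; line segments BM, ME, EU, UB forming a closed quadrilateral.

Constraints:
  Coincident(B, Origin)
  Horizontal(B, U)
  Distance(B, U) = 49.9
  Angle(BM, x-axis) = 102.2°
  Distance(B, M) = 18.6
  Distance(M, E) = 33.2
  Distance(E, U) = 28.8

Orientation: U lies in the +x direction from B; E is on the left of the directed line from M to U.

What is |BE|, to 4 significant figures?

35.43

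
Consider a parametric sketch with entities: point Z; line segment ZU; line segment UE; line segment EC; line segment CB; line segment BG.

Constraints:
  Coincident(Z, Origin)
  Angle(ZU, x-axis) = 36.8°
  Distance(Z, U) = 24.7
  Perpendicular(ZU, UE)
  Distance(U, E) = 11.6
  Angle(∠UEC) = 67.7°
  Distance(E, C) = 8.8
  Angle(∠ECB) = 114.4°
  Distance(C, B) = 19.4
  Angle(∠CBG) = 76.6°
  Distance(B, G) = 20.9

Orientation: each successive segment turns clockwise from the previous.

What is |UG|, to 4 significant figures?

13.60

Z is at the origin; ZU runs at 36.8° with length 24.7, so U = (19.78, 14.80). The perpendicularity gives UE at right angles to ZU, so UE runs at -53.20°; with |UE| = 11.6, E = (26.73, 5.507). ∠UEC = 67.7° gives EC at -165.5° from the x-axis; with |EC| = 8.8, C = (18.21, 3.304). ∠ECB = 114.4° gives CB at 128.9° from the x-axis; with |CB| = 19.4, B = (6.025, 18.40). ∠CBG = 76.6° gives BG at 25.50° from the x-axis; with |BG| = 20.9, G = (24.89, 27.40). Then |UG| = |G − U| = 13.60.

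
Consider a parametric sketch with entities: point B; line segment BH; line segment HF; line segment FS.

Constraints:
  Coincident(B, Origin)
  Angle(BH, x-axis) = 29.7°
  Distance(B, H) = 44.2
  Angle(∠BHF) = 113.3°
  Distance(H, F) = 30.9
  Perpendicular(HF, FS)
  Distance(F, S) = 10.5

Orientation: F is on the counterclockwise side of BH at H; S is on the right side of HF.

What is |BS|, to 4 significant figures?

70.37

∠BHF = 113.3°, so HF runs at 29.7° + (180° − 113.3°) = 96.40° from the x-axis; with |HF| = 30.9, F = H + 30.9·(cos 96.40°, sin 96.40°) = (34.95, 52.61). HF ⟂ FS; with |FS| = 10.5 on the right of HF, S = F + 10.5·(0.9938, 0.1115) = (45.38, 53.78). Then |BS| = |S − B| = 70.37.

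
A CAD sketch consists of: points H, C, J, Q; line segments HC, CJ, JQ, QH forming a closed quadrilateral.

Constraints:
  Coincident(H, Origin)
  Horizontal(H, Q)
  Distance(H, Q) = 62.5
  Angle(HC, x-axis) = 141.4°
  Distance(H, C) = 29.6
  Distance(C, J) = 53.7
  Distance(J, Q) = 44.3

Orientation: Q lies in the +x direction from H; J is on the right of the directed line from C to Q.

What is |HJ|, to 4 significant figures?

24.16

Checks: |CJ| = 53.70 ✓; |JQ| = 44.30 ✓.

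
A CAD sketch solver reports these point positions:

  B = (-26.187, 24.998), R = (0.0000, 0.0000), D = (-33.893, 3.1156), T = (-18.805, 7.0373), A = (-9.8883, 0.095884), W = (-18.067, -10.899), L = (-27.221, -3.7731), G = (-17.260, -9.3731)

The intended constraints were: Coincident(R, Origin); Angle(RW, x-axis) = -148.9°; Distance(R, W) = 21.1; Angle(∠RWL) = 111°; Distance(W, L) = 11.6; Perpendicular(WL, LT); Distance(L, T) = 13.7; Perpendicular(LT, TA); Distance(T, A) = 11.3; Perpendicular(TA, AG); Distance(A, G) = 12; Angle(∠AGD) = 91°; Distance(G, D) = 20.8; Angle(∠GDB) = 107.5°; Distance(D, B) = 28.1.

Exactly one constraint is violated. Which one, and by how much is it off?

Distance(D, B) = 28.1 — off by 4.90.

R = (0.00, 0.00) ✓; RW at -148.9° ✓; |RW| = 21.10 ✓; ∠RWL = 111.0° ✓; |WL| = 11.60 ✓; ∠(WL, LT) = 90.00° ✓; |LT| = 13.70 ✓; ∠(LT, TA) = 90.00° ✓; |TA| = 11.30 ✓; ∠(TA, AG) = 90.00° ✓; |AG| = 12.00 ✓; ∠AGD = 91.00° ✓; |GD| = 20.80 ✓; ∠GDB = 107.5° ✓; |DB| = 23.20 ✗.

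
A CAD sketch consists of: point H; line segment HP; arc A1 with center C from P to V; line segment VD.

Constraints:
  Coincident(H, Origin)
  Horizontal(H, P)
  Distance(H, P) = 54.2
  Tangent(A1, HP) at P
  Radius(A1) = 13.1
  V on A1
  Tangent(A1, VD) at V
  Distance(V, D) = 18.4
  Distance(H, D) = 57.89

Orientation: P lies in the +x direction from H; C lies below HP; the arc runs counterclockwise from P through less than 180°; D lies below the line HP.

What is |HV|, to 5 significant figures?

44.803

H is at the origin; H and P share the same y with |HP| = 54.2 and P on the +x side, so P = (54.200, 0.0000). A1 meets HP tangentially, so CP is at right angles to HP, so C = P + (0, -13.1) = (54.200, -13.100). Since CV ⟂ VD (tangency), |CD| = √(13.1² + 18.4²) = 22.587 regardless of where V sits on A1. So D lies on both circle(H, 57.89) and circle(C, 22.587); the below-HP intersection is D = (46.586, -34.365). V is the foot of the tangent from D: V = (41.592, -16.656).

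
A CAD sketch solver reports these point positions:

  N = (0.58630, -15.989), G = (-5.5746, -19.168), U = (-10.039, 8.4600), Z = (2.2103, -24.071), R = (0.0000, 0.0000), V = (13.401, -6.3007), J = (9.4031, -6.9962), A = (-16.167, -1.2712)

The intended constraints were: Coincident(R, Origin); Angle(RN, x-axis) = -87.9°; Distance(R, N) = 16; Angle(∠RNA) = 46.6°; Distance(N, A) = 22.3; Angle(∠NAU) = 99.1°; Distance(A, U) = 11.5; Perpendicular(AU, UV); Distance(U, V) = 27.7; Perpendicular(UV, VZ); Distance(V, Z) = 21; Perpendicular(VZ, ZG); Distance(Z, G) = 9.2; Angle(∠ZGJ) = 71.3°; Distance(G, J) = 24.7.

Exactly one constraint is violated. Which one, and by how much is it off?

Distance(G, J) = 24.7 — off by 5.40.

R = (0.00, 0.00) ✓; RN at -87.90° ✓; |RN| = 16.00 ✓; ∠RNA = 46.60° ✓; |NA| = 22.30 ✓; ∠NAU = 99.10° ✓; |AU| = 11.50 ✓; ∠(AU, UV) = 90.00° ✓; |UV| = 27.70 ✓; ∠(UV, VZ) = 90.00° ✓; |VZ| = 21.00 ✓; ∠(VZ, ZG) = 90.00° ✓; |ZG| = 9.200 ✓; ∠ZGJ = 71.30° ✓; |GJ| = 19.30 ✗.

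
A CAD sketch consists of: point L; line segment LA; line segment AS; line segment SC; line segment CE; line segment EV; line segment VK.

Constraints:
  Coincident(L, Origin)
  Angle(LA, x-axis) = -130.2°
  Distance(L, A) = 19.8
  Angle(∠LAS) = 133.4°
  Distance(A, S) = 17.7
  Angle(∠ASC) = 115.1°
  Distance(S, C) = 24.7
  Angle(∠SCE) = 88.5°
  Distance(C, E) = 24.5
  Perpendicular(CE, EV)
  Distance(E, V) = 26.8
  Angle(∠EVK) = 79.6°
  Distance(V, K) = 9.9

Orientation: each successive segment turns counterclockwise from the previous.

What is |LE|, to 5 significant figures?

26.271

L is at the origin; LA runs at -130.2° with length 19.8, so A = (-12.780, -15.123). ∠LAS = 133.4° gives AS at -83.600° from the x-axis; with |AS| = 17.7, S = (-10.807, -32.713). ∠ASC = 115.1° gives SC at -18.700° from the x-axis; with |SC| = 24.7, C = (12.589, -40.632). ∠SCE = 88.5° gives CE at 72.800° from the x-axis; with |CE| = 24.5, E = (19.834, -17.228). Then |LE| = |E − L| = 26.271.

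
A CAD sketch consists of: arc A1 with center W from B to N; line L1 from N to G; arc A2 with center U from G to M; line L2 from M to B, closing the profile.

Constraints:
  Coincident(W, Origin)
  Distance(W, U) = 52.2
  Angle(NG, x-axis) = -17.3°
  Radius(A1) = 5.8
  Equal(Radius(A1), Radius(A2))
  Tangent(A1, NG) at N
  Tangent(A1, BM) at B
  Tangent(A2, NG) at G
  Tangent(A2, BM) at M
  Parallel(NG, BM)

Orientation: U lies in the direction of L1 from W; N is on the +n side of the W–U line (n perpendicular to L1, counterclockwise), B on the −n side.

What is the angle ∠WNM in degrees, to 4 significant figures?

77.47°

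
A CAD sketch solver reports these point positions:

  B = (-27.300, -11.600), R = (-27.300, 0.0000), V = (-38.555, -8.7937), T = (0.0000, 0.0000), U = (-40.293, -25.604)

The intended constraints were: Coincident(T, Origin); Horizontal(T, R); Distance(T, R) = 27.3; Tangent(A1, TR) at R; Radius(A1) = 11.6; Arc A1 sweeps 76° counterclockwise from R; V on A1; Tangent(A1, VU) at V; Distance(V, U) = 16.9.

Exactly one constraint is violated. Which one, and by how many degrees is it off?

Tangent(A1, VU) at V — off by 8.10°.

T = (0.00, 0.00) ✓; T.y = 0.00, R.y = 0.00 ✓; |TR| = 27.30 ✓; ∠(BR, RT) = 90.00° ✓; |BR| = 11.60 ✓; bearing(B→V) − bearing(B→R) = 76.00° ✓; |BV| = 11.60 ✓; ∠(BV, VU) = 81.90° ✗; |VU| = 16.90 ✓.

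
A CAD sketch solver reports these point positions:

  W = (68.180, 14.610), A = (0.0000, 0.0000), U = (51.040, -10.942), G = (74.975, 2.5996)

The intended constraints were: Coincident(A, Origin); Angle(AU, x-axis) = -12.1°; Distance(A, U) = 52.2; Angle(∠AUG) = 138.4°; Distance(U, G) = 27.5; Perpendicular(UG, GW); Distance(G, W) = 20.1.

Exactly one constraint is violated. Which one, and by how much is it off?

Distance(G, W) = 20.1 — off by 6.30.

A = (0.00, 0.00) ✓; AU at -12.10° ✓; |AU| = 52.20 ✓; ∠AUG = 138.4° ✓; |UG| = 27.50 ✓; ∠(UG, GW) = 90.00° ✓; |GW| = 13.80 ✗.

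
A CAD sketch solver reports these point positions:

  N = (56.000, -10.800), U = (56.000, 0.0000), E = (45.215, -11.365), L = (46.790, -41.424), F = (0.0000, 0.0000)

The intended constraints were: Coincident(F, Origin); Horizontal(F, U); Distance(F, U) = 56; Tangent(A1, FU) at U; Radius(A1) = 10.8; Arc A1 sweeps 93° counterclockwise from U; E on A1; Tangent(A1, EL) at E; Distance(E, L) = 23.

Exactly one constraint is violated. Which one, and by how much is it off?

Distance(E, L) = 23 — off by 7.10.

F = (0.00, 0.00) ✓; F.y = 0.00, U.y = 0.00 ✓; |FU| = 56.00 ✓; ∠(NU, UF) = 90.00° ✓; |NU| = 10.80 ✓; bearing(N→E) − bearing(N→U) = 93.00° ✓; |NE| = 10.80 ✓; ∠(NE, EL) = 90.00° ✓; |EL| = 30.10 ✗.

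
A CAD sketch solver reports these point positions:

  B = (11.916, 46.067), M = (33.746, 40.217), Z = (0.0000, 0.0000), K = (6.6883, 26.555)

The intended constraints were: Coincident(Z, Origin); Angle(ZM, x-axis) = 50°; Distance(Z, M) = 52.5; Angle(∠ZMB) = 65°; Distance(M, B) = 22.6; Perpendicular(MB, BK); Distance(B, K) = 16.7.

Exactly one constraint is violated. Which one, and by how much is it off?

Distance(B, K) = 16.7 — off by 3.50.

Z = (0.00, 0.00) ✓; ZM at 50.00° ✓; |ZM| = 52.50 ✓; ∠ZMB = 65.00° ✓; |MB| = 22.60 ✓; ∠(MB, BK) = 90.00° ✓; |BK| = 20.20 ✗.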